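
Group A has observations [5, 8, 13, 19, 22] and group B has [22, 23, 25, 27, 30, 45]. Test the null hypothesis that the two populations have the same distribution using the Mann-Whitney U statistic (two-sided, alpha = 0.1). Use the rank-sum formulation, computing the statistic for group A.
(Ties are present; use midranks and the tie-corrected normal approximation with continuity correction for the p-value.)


Step 1: Combine and sort all 11 observations; assign midranks.
sorted (value, group): (5,X), (8,X), (13,X), (19,X), (22,X), (22,Y), (23,Y), (25,Y), (27,Y), (30,Y), (45,Y)
ranks: 5->1, 8->2, 13->3, 19->4, 22->5.5, 22->5.5, 23->7, 25->8, 27->9, 30->10, 45->11
Step 2: Rank sum for X: R1 = 1 + 2 + 3 + 4 + 5.5 = 15.5.
Step 3: U_X = R1 - n1(n1+1)/2 = 15.5 - 5*6/2 = 15.5 - 15 = 0.5.
       U_Y = n1*n2 - U_X = 30 - 0.5 = 29.5.
Step 4: Ties are present, so use the tie-corrected normal approximation (with continuity correction) for the p-value.
Step 5: p-value = 0.010411; compare to alpha = 0.1. reject H0.

U_X = 0.5, p = 0.010411, reject H0 at alpha = 0.1.


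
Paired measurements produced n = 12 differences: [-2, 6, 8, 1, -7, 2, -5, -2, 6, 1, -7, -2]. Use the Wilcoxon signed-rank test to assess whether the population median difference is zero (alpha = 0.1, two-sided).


Step 1: Drop any zero differences (none here) and take |d_i|.
|d| = [2, 6, 8, 1, 7, 2, 5, 2, 6, 1, 7, 2]
Step 2: Midrank |d_i| (ties get averaged ranks).
ranks: |2|->4.5, |6|->8.5, |8|->12, |1|->1.5, |7|->10.5, |2|->4.5, |5|->7, |2|->4.5, |6|->8.5, |1|->1.5, |7|->10.5, |2|->4.5
Step 3: Attach original signs; sum ranks with positive sign and with negative sign.
W+ = 8.5 + 12 + 1.5 + 4.5 + 8.5 + 1.5 = 36.5
W- = 4.5 + 10.5 + 7 + 4.5 + 10.5 + 4.5 = 41.5
(Check: W+ + W- = 78 should equal n(n+1)/2 = 78.)
Step 4: Test statistic W = min(W+, W-) = 36.5.
Step 5: Ties in |d|, so use the tie-corrected normal approximation.
        E[W] = n(n+1)/4 = 12*13/4 = 39.
        Tie groups: |d|=1 (t=2), |d|=2 (t=4), |d|=6 (t=2), |d|=7 (t=2); sum(t^3 - t) = 78.
        Var[W] = n(n+1)(2n+1)/24 - sum(t^3-t)/48 = 3900/24 - 78/48 = 160.875.
        z = (W - E[W]) / sqrt(Var[W]) = (36.5 - 39) / 12.6837 = -0.1971.
        Two-sided p = 2*Phi(z) = 0.843746.
Step 6: alpha = 0.1. fail to reject H0.

W+ = 36.5, W- = 41.5, W = min = 36.5, p = 0.843746, fail to reject H0.


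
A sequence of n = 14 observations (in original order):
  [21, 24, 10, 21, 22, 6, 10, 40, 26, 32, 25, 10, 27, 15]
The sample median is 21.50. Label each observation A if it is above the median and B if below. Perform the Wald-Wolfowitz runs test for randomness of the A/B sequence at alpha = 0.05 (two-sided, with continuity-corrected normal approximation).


Step 1: Compute median = 21.50; label A = above, B = below.
Labels in order: BABBABBAAAABAB  (n_A = 7, n_B = 7)
Step 2: Count runs R = 9.
Step 3: Under H0 (random ordering), E[R] = 2*n_A*n_B/(n_A+n_B) + 1 = 2*7*7/14 + 1 = 8.0000.
        Var[R] = 2*n_A*n_B*(2*n_A*n_B - n_A - n_B) / ((n_A+n_B)^2 * (n_A+n_B-1)) = 8232/2548 = 3.2308.
        SD[R] = 1.7974.
Step 4: Continuity-corrected z = (R - 0.5 - E[R]) / SD[R] = (9 - 0.5 - 8.0000) / 1.7974 = 0.2782.
Step 5: Two-sided p-value via normal approximation = 2*(1 - Phi(|z|)) = 0.780879.
Step 6: alpha = 0.05. fail to reject H0.

R = 9, z = 0.2782, p = 0.780879, fail to reject H0.


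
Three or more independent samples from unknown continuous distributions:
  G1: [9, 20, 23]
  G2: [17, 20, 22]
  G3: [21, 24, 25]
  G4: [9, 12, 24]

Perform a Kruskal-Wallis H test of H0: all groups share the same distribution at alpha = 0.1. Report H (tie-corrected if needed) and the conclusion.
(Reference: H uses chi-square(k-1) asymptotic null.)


Step 1: Combine all N = 12 observations and assign midranks.
sorted (value, group, rank): (9,G1,1.5), (9,G4,1.5), (12,G4,3), (17,G2,4), (20,G1,5.5), (20,G2,5.5), (21,G3,7), (22,G2,8), (23,G1,9), (24,G3,10.5), (24,G4,10.5), (25,G3,12)
Step 2: Sum ranks within each group.
R_1 = 16 (n_1 = 3)
R_2 = 17.5 (n_2 = 3)
R_3 = 29.5 (n_3 = 3)
R_4 = 15 (n_4 = 3)
Step 3: H = 12/(N(N+1)) * sum(R_i^2/n_i) - 3(N+1)
     = 12/(12*13) * (16^2/3 + 17.5^2/3 + 29.5^2/3 + 15^2/3) - 3*13
     = 0.076923 * 552.5 - 39
     = 3.500000.
Step 4: Ties present; correction factor C = 1 - 18/(12^3 - 12) = 0.989510. Corrected H = 3.500000 / 0.989510 = 3.537102.
Step 5: Under H0, H ~ chi^2(3); p-value = 0.315982.
Step 6: alpha = 0.1. fail to reject H0.

H = 3.5371, df = 3, p = 0.315982, fail to reject H0.


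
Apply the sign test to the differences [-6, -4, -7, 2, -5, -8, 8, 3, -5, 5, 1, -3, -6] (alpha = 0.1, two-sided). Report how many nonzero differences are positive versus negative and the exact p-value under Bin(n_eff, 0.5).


Step 1: Discard zero differences. Original n = 13; n_eff = number of nonzero differences = 13.
Nonzero differences (with sign): -6, -4, -7, +2, -5, -8, +8, +3, -5, +5, +1, -3, -6
Step 2: Count signs: positive = 5, negative = 8.
Step 3: Under H0: P(positive) = 0.5, so the number of positives S ~ Bin(13, 0.5).
Step 4: Two-sided exact p-value = sum of Bin(13,0.5) probabilities at or below the observed probability = 0.581055.
Step 5: alpha = 0.1. fail to reject H0.

n_eff = 13, pos = 5, neg = 8, p = 0.581055, fail to reject H0.


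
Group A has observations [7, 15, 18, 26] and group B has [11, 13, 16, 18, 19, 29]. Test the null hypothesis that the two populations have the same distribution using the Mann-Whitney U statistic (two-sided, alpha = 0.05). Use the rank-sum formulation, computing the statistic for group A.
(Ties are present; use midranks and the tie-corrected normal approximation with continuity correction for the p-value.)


Step 1: Combine and sort all 10 observations; assign midranks.
sorted (value, group): (7,X), (11,Y), (13,Y), (15,X), (16,Y), (18,X), (18,Y), (19,Y), (26,X), (29,Y)
ranks: 7->1, 11->2, 13->3, 15->4, 16->5, 18->6.5, 18->6.5, 19->8, 26->9, 29->10
Step 2: Rank sum for X: R1 = 1 + 4 + 6.5 + 9 = 20.5.
Step 3: U_X = R1 - n1(n1+1)/2 = 20.5 - 4*5/2 = 20.5 - 10 = 10.5.
       U_Y = n1*n2 - U_X = 24 - 10.5 = 13.5.
Step 4: Ties are present, so use the tie-corrected normal approximation (with continuity correction) for the p-value.
Step 5: p-value = 0.830664; compare to alpha = 0.05. fail to reject H0.

U_X = 10.5, p = 0.830664, fail to reject H0 at alpha = 0.05.


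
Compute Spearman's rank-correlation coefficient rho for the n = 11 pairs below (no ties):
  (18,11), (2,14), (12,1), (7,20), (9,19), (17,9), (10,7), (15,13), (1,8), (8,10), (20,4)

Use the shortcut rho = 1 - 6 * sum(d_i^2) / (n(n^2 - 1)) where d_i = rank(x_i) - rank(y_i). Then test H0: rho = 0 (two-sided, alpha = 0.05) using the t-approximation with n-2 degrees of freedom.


Step 1: Rank x and y separately (midranks; no ties here).
rank(x): 18->10, 2->2, 12->7, 7->3, 9->5, 17->9, 10->6, 15->8, 1->1, 8->4, 20->11
rank(y): 11->7, 14->9, 1->1, 20->11, 19->10, 9->5, 7->3, 13->8, 8->4, 10->6, 4->2
Step 2: d_i = R_x(i) - R_y(i); compute d_i^2.
  (10-7)^2=9, (2-9)^2=49, (7-1)^2=36, (3-11)^2=64, (5-10)^2=25, (9-5)^2=16, (6-3)^2=9, (8-8)^2=0, (1-4)^2=9, (4-6)^2=4, (11-2)^2=81
sum(d^2) = 302.
Step 3: rho = 1 - 6*302 / (11*(11^2 - 1)) = 1 - 1812/1320 = -0.372727.
Step 4: Under H0, t = rho * sqrt((n-2)/(1-rho^2)) = -1.2050 ~ t(9).
Step 5: Two-sided p-value from the t-distribution with 9 df = 0.258926.
Step 6: alpha = 0.05. fail to reject H0.

rho = -0.3727, p = 0.258926, fail to reject H0 at alpha = 0.05.


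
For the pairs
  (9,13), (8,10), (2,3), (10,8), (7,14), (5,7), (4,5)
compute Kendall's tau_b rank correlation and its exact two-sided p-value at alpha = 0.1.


Step 1: Enumerate the 21 unordered pairs (i,j) with i<j and classify each by sign(x_j-x_i) * sign(y_j-y_i).
  (1,2):dx=-1,dy=-3->C; (1,3):dx=-7,dy=-10->C; (1,4):dx=+1,dy=-5->D; (1,5):dx=-2,dy=+1->D
  (1,6):dx=-4,dy=-6->C; (1,7):dx=-5,dy=-8->C; (2,3):dx=-6,dy=-7->C; (2,4):dx=+2,dy=-2->D
  (2,5):dx=-1,dy=+4->D; (2,6):dx=-3,dy=-3->C; (2,7):dx=-4,dy=-5->C; (3,4):dx=+8,dy=+5->C
  (3,5):dx=+5,dy=+11->C; (3,6):dx=+3,dy=+4->C; (3,7):dx=+2,dy=+2->C; (4,5):dx=-3,dy=+6->D
  (4,6):dx=-5,dy=-1->C; (4,7):dx=-6,dy=-3->C; (5,6):dx=-2,dy=-7->C; (5,7):dx=-3,dy=-9->C
  (6,7):dx=-1,dy=-2->C
Step 2: C = 16, D = 5, total pairs = 21.
Step 3: tau = (C - D)/(n(n-1)/2) = (16 - 5)/21 = 0.523810.
Step 4: Exact two-sided p-value (enumerate n! = 5040 permutations of y under H0): p = 0.136111.
Step 5: alpha = 0.1. fail to reject H0.

tau_b = 0.5238 (C=16, D=5), p = 0.136111, fail to reject H0.


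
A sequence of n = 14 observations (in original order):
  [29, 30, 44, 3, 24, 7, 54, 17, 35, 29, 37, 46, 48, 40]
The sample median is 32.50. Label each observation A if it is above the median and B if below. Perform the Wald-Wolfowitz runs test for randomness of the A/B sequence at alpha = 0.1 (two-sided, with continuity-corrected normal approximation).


Step 1: Compute median = 32.50; label A = above, B = below.
Labels in order: BBABBBABABAAAA  (n_A = 7, n_B = 7)
Step 2: Count runs R = 8.
Step 3: Under H0 (random ordering), E[R] = 2*n_A*n_B/(n_A+n_B) + 1 = 2*7*7/14 + 1 = 8.0000.
        Var[R] = 2*n_A*n_B*(2*n_A*n_B - n_A - n_B) / ((n_A+n_B)^2 * (n_A+n_B-1)) = 8232/2548 = 3.2308.
        SD[R] = 1.7974.
Step 4: R = E[R], so z = 0 with no continuity correction.
Step 5: Two-sided p-value via normal approximation = 2*(1 - Phi(|z|)) = 1.000000.
Step 6: alpha = 0.1. fail to reject H0.

R = 8, z = 0.0000, p = 1.000000, fail to reject H0.


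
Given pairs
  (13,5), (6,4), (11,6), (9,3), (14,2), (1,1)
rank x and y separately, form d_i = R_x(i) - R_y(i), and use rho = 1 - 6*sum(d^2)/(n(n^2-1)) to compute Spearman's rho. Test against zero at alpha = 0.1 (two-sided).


Step 1: Rank x and y separately (midranks; no ties here).
rank(x): 13->5, 6->2, 11->4, 9->3, 14->6, 1->1
rank(y): 5->5, 4->4, 6->6, 3->3, 2->2, 1->1
Step 2: d_i = R_x(i) - R_y(i); compute d_i^2.
  (5-5)^2=0, (2-4)^2=4, (4-6)^2=4, (3-3)^2=0, (6-2)^2=16, (1-1)^2=0
sum(d^2) = 24.
Step 3: rho = 1 - 6*24 / (6*(6^2 - 1)) = 1 - 144/210 = 0.314286.
Step 4: Under H0, t = rho * sqrt((n-2)/(1-rho^2)) = 0.6621 ~ t(4).
Step 5: Two-sided p-value from the t-distribution with 4 df = 0.544093.
Step 6: alpha = 0.1. fail to reject H0.

rho = 0.3143, p = 0.544093, fail to reject H0 at alpha = 0.1.


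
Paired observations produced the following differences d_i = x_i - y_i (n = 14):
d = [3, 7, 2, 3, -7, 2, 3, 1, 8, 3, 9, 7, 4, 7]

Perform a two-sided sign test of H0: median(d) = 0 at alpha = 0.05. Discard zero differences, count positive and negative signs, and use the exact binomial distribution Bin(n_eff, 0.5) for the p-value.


Step 1: Discard zero differences. Original n = 14; n_eff = number of nonzero differences = 14.
Nonzero differences (with sign): +3, +7, +2, +3, -7, +2, +3, +1, +8, +3, +9, +7, +4, +7
Step 2: Count signs: positive = 13, negative = 1.
Step 3: Under H0: P(positive) = 0.5, so the number of positives S ~ Bin(14, 0.5).
Step 4: Two-sided exact p-value = sum of Bin(14,0.5) probabilities at or below the observed probability = 0.001831.
Step 5: alpha = 0.05. reject H0.

n_eff = 14, pos = 13, neg = 1, p = 0.001831, reject H0.


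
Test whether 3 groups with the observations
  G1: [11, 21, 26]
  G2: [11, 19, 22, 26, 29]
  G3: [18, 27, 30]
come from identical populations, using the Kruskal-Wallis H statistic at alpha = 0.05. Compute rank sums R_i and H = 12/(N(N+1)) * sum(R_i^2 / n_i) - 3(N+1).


Step 1: Combine all N = 11 observations and assign midranks.
sorted (value, group, rank): (11,G1,1.5), (11,G2,1.5), (18,G3,3), (19,G2,4), (21,G1,5), (22,G2,6), (26,G1,7.5), (26,G2,7.5), (27,G3,9), (29,G2,10), (30,G3,11)
Step 2: Sum ranks within each group.
R_1 = 14 (n_1 = 3)
R_2 = 29 (n_2 = 5)
R_3 = 23 (n_3 = 3)
Step 3: H = 12/(N(N+1)) * sum(R_i^2/n_i) - 3(N+1)
     = 12/(11*12) * (14^2/3 + 29^2/5 + 23^2/3) - 3*12
     = 0.090909 * 409.867 - 36
     = 1.260606.
Step 4: Ties present; correction factor C = 1 - 12/(11^3 - 11) = 0.990909. Corrected H = 1.260606 / 0.990909 = 1.272171.
Step 5: Under H0, H ~ chi^2(2); p-value = 0.529360.
Step 6: alpha = 0.05. fail to reject H0.

H = 1.2722, df = 2, p = 0.529360, fail to reject H0.


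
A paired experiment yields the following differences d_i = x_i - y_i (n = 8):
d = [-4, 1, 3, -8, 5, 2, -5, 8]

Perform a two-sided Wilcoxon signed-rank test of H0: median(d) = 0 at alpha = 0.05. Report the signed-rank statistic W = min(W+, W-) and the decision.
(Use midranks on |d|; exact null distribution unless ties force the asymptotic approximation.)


Step 1: Drop any zero differences (none here) and take |d_i|.
|d| = [4, 1, 3, 8, 5, 2, 5, 8]
Step 2: Midrank |d_i| (ties get averaged ranks).
ranks: |4|->4, |1|->1, |3|->3, |8|->7.5, |5|->5.5, |2|->2, |5|->5.5, |8|->7.5
Step 3: Attach original signs; sum ranks with positive sign and with negative sign.
W+ = 1 + 3 + 5.5 + 2 + 7.5 = 19
W- = 4 + 7.5 + 5.5 = 17
(Check: W+ + W- = 36 should equal n(n+1)/2 = 36.)
Step 4: Test statistic W = min(W+, W-) = 17.
Step 5: Ties in |d|, so use the tie-corrected normal approximation.
        E[W] = n(n+1)/4 = 8*9/4 = 18.
        Tie groups: |d|=5 (t=2), |d|=8 (t=2); sum(t^3 - t) = 12.
        Var[W] = n(n+1)(2n+1)/24 - sum(t^3-t)/48 = 1224/24 - 12/48 = 50.75.
        z = (W - E[W]) / sqrt(Var[W]) = (17 - 18) / 7.1239 = -0.1404.
        Two-sided p = 2*Phi(z) = 0.888366.
Step 6: alpha = 0.05. fail to reject H0.

W+ = 19, W- = 17, W = min = 17, p = 0.888366, fail to reject H0.


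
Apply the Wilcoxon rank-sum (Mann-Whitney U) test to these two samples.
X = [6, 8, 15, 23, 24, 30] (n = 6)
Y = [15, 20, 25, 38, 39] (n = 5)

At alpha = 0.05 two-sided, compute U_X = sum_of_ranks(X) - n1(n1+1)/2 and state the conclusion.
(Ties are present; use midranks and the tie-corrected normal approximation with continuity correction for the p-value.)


Step 1: Combine and sort all 11 observations; assign midranks.
sorted (value, group): (6,X), (8,X), (15,X), (15,Y), (20,Y), (23,X), (24,X), (25,Y), (30,X), (38,Y), (39,Y)
ranks: 6->1, 8->2, 15->3.5, 15->3.5, 20->5, 23->6, 24->7, 25->8, 30->9, 38->10, 39->11
Step 2: Rank sum for X: R1 = 1 + 2 + 3.5 + 6 + 7 + 9 = 28.5.
Step 3: U_X = R1 - n1(n1+1)/2 = 28.5 - 6*7/2 = 28.5 - 21 = 7.5.
       U_Y = n1*n2 - U_X = 30 - 7.5 = 22.5.
Step 4: Ties are present, so use the tie-corrected normal approximation (with continuity correction) for the p-value.
Step 5: p-value = 0.200217; compare to alpha = 0.05. fail to reject H0.

U_X = 7.5, p = 0.200217, fail to reject H0 at alpha = 0.05.


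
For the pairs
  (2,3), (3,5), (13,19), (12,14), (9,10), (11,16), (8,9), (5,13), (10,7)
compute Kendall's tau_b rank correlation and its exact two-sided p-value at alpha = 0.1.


Step 1: Enumerate the 36 unordered pairs (i,j) with i<j and classify each by sign(x_j-x_i) * sign(y_j-y_i).
  (1,2):dx=+1,dy=+2->C; (1,3):dx=+11,dy=+16->C; (1,4):dx=+10,dy=+11->C; (1,5):dx=+7,dy=+7->C
  (1,6):dx=+9,dy=+13->C; (1,7):dx=+6,dy=+6->C; (1,8):dx=+3,dy=+10->C; (1,9):dx=+8,dy=+4->C
  (2,3):dx=+10,dy=+14->C; (2,4):dx=+9,dy=+9->C; (2,5):dx=+6,dy=+5->C; (2,6):dx=+8,dy=+11->C
  (2,7):dx=+5,dy=+4->C; (2,8):dx=+2,dy=+8->C; (2,9):dx=+7,dy=+2->C; (3,4):dx=-1,dy=-5->C
  (3,5):dx=-4,dy=-9->C; (3,6):dx=-2,dy=-3->C; (3,7):dx=-5,dy=-10->C; (3,8):dx=-8,dy=-6->C
  (3,9):dx=-3,dy=-12->C; (4,5):dx=-3,dy=-4->C; (4,6):dx=-1,dy=+2->D; (4,7):dx=-4,dy=-5->C
  (4,8):dx=-7,dy=-1->C; (4,9):dx=-2,dy=-7->C; (5,6):dx=+2,dy=+6->C; (5,7):dx=-1,dy=-1->C
  (5,8):dx=-4,dy=+3->D; (5,9):dx=+1,dy=-3->D; (6,7):dx=-3,dy=-7->C; (6,8):dx=-6,dy=-3->C
  (6,9):dx=-1,dy=-9->C; (7,8):dx=-3,dy=+4->D; (7,9):dx=+2,dy=-2->D; (8,9):dx=+5,dy=-6->D
Step 2: C = 30, D = 6, total pairs = 36.
Step 3: tau = (C - D)/(n(n-1)/2) = (30 - 6)/36 = 0.666667.
Step 4: Exact two-sided p-value (enumerate n! = 362880 permutations of y under H0): p = 0.012665.
Step 5: alpha = 0.1. reject H0.

tau_b = 0.6667 (C=30, D=6), p = 0.012665, reject H0.


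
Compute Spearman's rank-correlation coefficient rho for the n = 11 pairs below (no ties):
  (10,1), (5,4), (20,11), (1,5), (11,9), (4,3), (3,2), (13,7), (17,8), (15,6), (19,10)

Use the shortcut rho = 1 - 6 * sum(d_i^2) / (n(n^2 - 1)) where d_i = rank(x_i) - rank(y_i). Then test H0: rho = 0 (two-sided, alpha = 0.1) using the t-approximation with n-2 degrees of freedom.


Step 1: Rank x and y separately (midranks; no ties here).
rank(x): 10->5, 5->4, 20->11, 1->1, 11->6, 4->3, 3->2, 13->7, 17->9, 15->8, 19->10
rank(y): 1->1, 4->4, 11->11, 5->5, 9->9, 3->3, 2->2, 7->7, 8->8, 6->6, 10->10
Step 2: d_i = R_x(i) - R_y(i); compute d_i^2.
  (5-1)^2=16, (4-4)^2=0, (11-11)^2=0, (1-5)^2=16, (6-9)^2=9, (3-3)^2=0, (2-2)^2=0, (7-7)^2=0, (9-8)^2=1, (8-6)^2=4, (10-10)^2=0
sum(d^2) = 46.
Step 3: rho = 1 - 6*46 / (11*(11^2 - 1)) = 1 - 276/1320 = 0.790909.
Step 4: Under H0, t = rho * sqrt((n-2)/(1-rho^2)) = 3.8774 ~ t(9).
Step 5: Two-sided p-value from the t-distribution with 9 df = 0.003746.
Step 6: alpha = 0.1. reject H0.

rho = 0.7909, p = 0.003746, reject H0 at alpha = 0.1.


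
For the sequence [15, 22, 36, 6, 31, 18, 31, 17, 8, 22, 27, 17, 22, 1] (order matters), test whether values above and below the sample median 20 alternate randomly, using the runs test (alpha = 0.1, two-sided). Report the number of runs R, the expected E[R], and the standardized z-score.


Step 1: Compute median = 20; label A = above, B = below.
Labels in order: BAABABABBAABAB  (n_A = 7, n_B = 7)
Step 2: Count runs R = 11.
Step 3: Under H0 (random ordering), E[R] = 2*n_A*n_B/(n_A+n_B) + 1 = 2*7*7/14 + 1 = 8.0000.
        Var[R] = 2*n_A*n_B*(2*n_A*n_B - n_A - n_B) / ((n_A+n_B)^2 * (n_A+n_B-1)) = 8232/2548 = 3.2308.
        SD[R] = 1.7974.
Step 4: Continuity-corrected z = (R - 0.5 - E[R]) / SD[R] = (11 - 0.5 - 8.0000) / 1.7974 = 1.3909.
Step 5: Two-sided p-value via normal approximation = 2*(1 - Phi(|z|)) = 0.164264.
Step 6: alpha = 0.1. fail to reject H0.

R = 11, z = 1.3909, p = 0.164264, fail to reject H0.


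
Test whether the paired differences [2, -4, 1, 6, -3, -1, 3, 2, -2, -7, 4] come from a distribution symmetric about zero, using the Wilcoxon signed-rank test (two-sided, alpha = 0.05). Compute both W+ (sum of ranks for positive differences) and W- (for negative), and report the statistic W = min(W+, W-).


Step 1: Drop any zero differences (none here) and take |d_i|.
|d| = [2, 4, 1, 6, 3, 1, 3, 2, 2, 7, 4]
Step 2: Midrank |d_i| (ties get averaged ranks).
ranks: |2|->4, |4|->8.5, |1|->1.5, |6|->10, |3|->6.5, |1|->1.5, |3|->6.5, |2|->4, |2|->4, |7|->11, |4|->8.5
Step 3: Attach original signs; sum ranks with positive sign and with negative sign.
W+ = 4 + 1.5 + 10 + 6.5 + 4 + 8.5 = 34.5
W- = 8.5 + 6.5 + 1.5 + 4 + 11 = 31.5
(Check: W+ + W- = 66 should equal n(n+1)/2 = 66.)
Step 4: Test statistic W = min(W+, W-) = 31.5.
Step 5: Ties in |d|, so use the tie-corrected normal approximation.
        E[W] = n(n+1)/4 = 11*12/4 = 33.
        Tie groups: |d|=1 (t=2), |d|=2 (t=3), |d|=3 (t=2), |d|=4 (t=2); sum(t^3 - t) = 42.
        Var[W] = n(n+1)(2n+1)/24 - sum(t^3-t)/48 = 3036/24 - 42/48 = 125.625.
        z = (W - E[W]) / sqrt(Var[W]) = (31.5 - 33) / 11.2083 = -0.1338.
        Two-sided p = 2*Phi(z) = 0.893537.
Step 6: alpha = 0.05. fail to reject H0.

W+ = 34.5, W- = 31.5, W = min = 31.5, p = 0.893537, fail to reject H0.


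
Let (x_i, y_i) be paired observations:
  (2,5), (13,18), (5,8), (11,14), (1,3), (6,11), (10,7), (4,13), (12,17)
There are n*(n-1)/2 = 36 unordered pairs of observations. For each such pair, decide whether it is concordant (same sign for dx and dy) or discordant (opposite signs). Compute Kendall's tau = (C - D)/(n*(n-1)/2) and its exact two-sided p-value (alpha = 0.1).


Step 1: Enumerate the 36 unordered pairs (i,j) with i<j and classify each by sign(x_j-x_i) * sign(y_j-y_i).
  (1,2):dx=+11,dy=+13->C; (1,3):dx=+3,dy=+3->C; (1,4):dx=+9,dy=+9->C; (1,5):dx=-1,dy=-2->C
  (1,6):dx=+4,dy=+6->C; (1,7):dx=+8,dy=+2->C; (1,8):dx=+2,dy=+8->C; (1,9):dx=+10,dy=+12->C
  (2,3):dx=-8,dy=-10->C; (2,4):dx=-2,dy=-4->C; (2,5):dx=-12,dy=-15->C; (2,6):dx=-7,dy=-7->C
  (2,7):dx=-3,dy=-11->C; (2,8):dx=-9,dy=-5->C; (2,9):dx=-1,dy=-1->C; (3,4):dx=+6,dy=+6->C
  (3,5):dx=-4,dy=-5->C; (3,6):dx=+1,dy=+3->C; (3,7):dx=+5,dy=-1->D; (3,8):dx=-1,dy=+5->D
  (3,9):dx=+7,dy=+9->C; (4,5):dx=-10,dy=-11->C; (4,6):dx=-5,dy=-3->C; (4,7):dx=-1,dy=-7->C
  (4,8):dx=-7,dy=-1->C; (4,9):dx=+1,dy=+3->C; (5,6):dx=+5,dy=+8->C; (5,7):dx=+9,dy=+4->C
  (5,8):dx=+3,dy=+10->C; (5,9):dx=+11,dy=+14->C; (6,7):dx=+4,dy=-4->D; (6,8):dx=-2,dy=+2->D
  (6,9):dx=+6,dy=+6->C; (7,8):dx=-6,dy=+6->D; (7,9):dx=+2,dy=+10->C; (8,9):dx=+8,dy=+4->C
Step 2: C = 31, D = 5, total pairs = 36.
Step 3: tau = (C - D)/(n(n-1)/2) = (31 - 5)/36 = 0.722222.
Step 4: Exact two-sided p-value (enumerate n! = 362880 permutations of y under H0): p = 0.005886.
Step 5: alpha = 0.1. reject H0.

tau_b = 0.7222 (C=31, D=5), p = 0.005886, reject H0.


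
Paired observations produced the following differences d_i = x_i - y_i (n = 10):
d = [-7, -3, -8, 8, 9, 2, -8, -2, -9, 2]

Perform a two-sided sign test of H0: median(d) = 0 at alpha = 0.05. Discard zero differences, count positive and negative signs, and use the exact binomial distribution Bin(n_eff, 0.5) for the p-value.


Step 1: Discard zero differences. Original n = 10; n_eff = number of nonzero differences = 10.
Nonzero differences (with sign): -7, -3, -8, +8, +9, +2, -8, -2, -9, +2
Step 2: Count signs: positive = 4, negative = 6.
Step 3: Under H0: P(positive) = 0.5, so the number of positives S ~ Bin(10, 0.5).
Step 4: Two-sided exact p-value = sum of Bin(10,0.5) probabilities at or below the observed probability = 0.753906.
Step 5: alpha = 0.05. fail to reject H0.

n_eff = 10, pos = 4, neg = 6, p = 0.753906, fail to reject H0.


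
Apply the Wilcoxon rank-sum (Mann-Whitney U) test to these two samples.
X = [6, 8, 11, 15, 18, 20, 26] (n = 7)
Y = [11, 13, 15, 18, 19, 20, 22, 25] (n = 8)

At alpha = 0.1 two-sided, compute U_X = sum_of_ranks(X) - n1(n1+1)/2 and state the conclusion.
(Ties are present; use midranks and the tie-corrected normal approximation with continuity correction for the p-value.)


Step 1: Combine and sort all 15 observations; assign midranks.
sorted (value, group): (6,X), (8,X), (11,X), (11,Y), (13,Y), (15,X), (15,Y), (18,X), (18,Y), (19,Y), (20,X), (20,Y), (22,Y), (25,Y), (26,X)
ranks: 6->1, 8->2, 11->3.5, 11->3.5, 13->5, 15->6.5, 15->6.5, 18->8.5, 18->8.5, 19->10, 20->11.5, 20->11.5, 22->13, 25->14, 26->15
Step 2: Rank sum for X: R1 = 1 + 2 + 3.5 + 6.5 + 8.5 + 11.5 + 15 = 48.
Step 3: U_X = R1 - n1(n1+1)/2 = 48 - 7*8/2 = 48 - 28 = 20.
       U_Y = n1*n2 - U_X = 56 - 20 = 36.
Step 4: Ties are present, so use the tie-corrected normal approximation (with continuity correction) for the p-value.
Step 5: p-value = 0.383714; compare to alpha = 0.1. fail to reject H0.

U_X = 20, p = 0.383714, fail to reject H0 at alpha = 0.1.


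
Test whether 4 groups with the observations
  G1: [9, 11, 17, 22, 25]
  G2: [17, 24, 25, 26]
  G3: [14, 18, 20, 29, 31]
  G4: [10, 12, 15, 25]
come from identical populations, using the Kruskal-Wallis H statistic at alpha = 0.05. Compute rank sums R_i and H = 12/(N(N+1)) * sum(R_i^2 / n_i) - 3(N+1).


Step 1: Combine all N = 18 observations and assign midranks.
sorted (value, group, rank): (9,G1,1), (10,G4,2), (11,G1,3), (12,G4,4), (14,G3,5), (15,G4,6), (17,G1,7.5), (17,G2,7.5), (18,G3,9), (20,G3,10), (22,G1,11), (24,G2,12), (25,G1,14), (25,G2,14), (25,G4,14), (26,G2,16), (29,G3,17), (31,G3,18)
Step 2: Sum ranks within each group.
R_1 = 36.5 (n_1 = 5)
R_2 = 49.5 (n_2 = 4)
R_3 = 59 (n_3 = 5)
R_4 = 26 (n_4 = 4)
Step 3: H = 12/(N(N+1)) * sum(R_i^2/n_i) - 3(N+1)
     = 12/(18*19) * (36.5^2/5 + 49.5^2/4 + 59^2/5 + 26^2/4) - 3*19
     = 0.035088 * 1744.21 - 57
     = 4.200439.
Step 4: Ties present; correction factor C = 1 - 30/(18^3 - 18) = 0.994840. Corrected H = 4.200439 / 0.994840 = 4.222225.
Step 5: Under H0, H ~ chi^2(3); p-value = 0.238446.
Step 6: alpha = 0.05. fail to reject H0.

H = 4.2222, df = 3, p = 0.238446, fail to reject H0.


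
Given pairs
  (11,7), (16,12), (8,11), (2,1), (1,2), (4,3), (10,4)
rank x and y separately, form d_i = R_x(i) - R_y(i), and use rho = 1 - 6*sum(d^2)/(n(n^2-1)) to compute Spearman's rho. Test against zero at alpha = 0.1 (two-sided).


Step 1: Rank x and y separately (midranks; no ties here).
rank(x): 11->6, 16->7, 8->4, 2->2, 1->1, 4->3, 10->5
rank(y): 7->5, 12->7, 11->6, 1->1, 2->2, 3->3, 4->4
Step 2: d_i = R_x(i) - R_y(i); compute d_i^2.
  (6-5)^2=1, (7-7)^2=0, (4-6)^2=4, (2-1)^2=1, (1-2)^2=1, (3-3)^2=0, (5-4)^2=1
sum(d^2) = 8.
Step 3: rho = 1 - 6*8 / (7*(7^2 - 1)) = 1 - 48/336 = 0.857143.
Step 4: Under H0, t = rho * sqrt((n-2)/(1-rho^2)) = 3.7210 ~ t(5).
Step 5: Two-sided p-value from the t-distribution with 5 df = 0.013697.
Step 6: alpha = 0.1. reject H0.

rho = 0.8571, p = 0.013697, reject H0 at alpha = 0.1.


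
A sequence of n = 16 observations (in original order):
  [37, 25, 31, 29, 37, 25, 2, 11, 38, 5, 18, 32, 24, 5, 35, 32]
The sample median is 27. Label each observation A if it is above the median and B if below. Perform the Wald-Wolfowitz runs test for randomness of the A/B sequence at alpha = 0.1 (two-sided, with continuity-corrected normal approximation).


Step 1: Compute median = 27; label A = above, B = below.
Labels in order: ABAAABBBABBABBAA  (n_A = 8, n_B = 8)
Step 2: Count runs R = 9.
Step 3: Under H0 (random ordering), E[R] = 2*n_A*n_B/(n_A+n_B) + 1 = 2*8*8/16 + 1 = 9.0000.
        Var[R] = 2*n_A*n_B*(2*n_A*n_B - n_A - n_B) / ((n_A+n_B)^2 * (n_A+n_B-1)) = 14336/3840 = 3.7333.
        SD[R] = 1.9322.
Step 4: R = E[R], so z = 0 with no continuity correction.
Step 5: Two-sided p-value via normal approximation = 2*(1 - Phi(|z|)) = 1.000000.
Step 6: alpha = 0.1. fail to reject H0.

R = 9, z = 0.0000, p = 1.000000, fail to reject H0.


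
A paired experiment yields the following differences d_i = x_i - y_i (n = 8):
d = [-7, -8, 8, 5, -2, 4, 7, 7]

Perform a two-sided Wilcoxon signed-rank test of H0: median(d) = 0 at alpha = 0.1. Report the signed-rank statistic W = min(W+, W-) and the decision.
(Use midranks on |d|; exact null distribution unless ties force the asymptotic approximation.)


Step 1: Drop any zero differences (none here) and take |d_i|.
|d| = [7, 8, 8, 5, 2, 4, 7, 7]
Step 2: Midrank |d_i| (ties get averaged ranks).
ranks: |7|->5, |8|->7.5, |8|->7.5, |5|->3, |2|->1, |4|->2, |7|->5, |7|->5
Step 3: Attach original signs; sum ranks with positive sign and with negative sign.
W+ = 7.5 + 3 + 2 + 5 + 5 = 22.5
W- = 5 + 7.5 + 1 = 13.5
(Check: W+ + W- = 36 should equal n(n+1)/2 = 36.)
Step 4: Test statistic W = min(W+, W-) = 13.5.
Step 5: Ties in |d|, so use the tie-corrected normal approximation.
        E[W] = n(n+1)/4 = 8*9/4 = 18.
        Tie groups: |d|=7 (t=3), |d|=8 (t=2); sum(t^3 - t) = 30.
        Var[W] = n(n+1)(2n+1)/24 - sum(t^3-t)/48 = 1224/24 - 30/48 = 50.375.
        z = (W - E[W]) / sqrt(Var[W]) = (13.5 - 18) / 7.0975 = -0.6340.
        Two-sided p = 2*Phi(z) = 0.526066.
Step 6: alpha = 0.1. fail to reject H0.

W+ = 22.5, W- = 13.5, W = min = 13.5, p = 0.526066, fail to reject H0.


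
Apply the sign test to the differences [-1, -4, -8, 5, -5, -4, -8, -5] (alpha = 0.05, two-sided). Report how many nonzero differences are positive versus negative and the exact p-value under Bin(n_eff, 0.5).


Step 1: Discard zero differences. Original n = 8; n_eff = number of nonzero differences = 8.
Nonzero differences (with sign): -1, -4, -8, +5, -5, -4, -8, -5
Step 2: Count signs: positive = 1, negative = 7.
Step 3: Under H0: P(positive) = 0.5, so the number of positives S ~ Bin(8, 0.5).
Step 4: Two-sided exact p-value = sum of Bin(8,0.5) probabilities at or below the observed probability = 0.070312.
Step 5: alpha = 0.05. fail to reject H0.

n_eff = 8, pos = 1, neg = 7, p = 0.070312, fail to reject H0.


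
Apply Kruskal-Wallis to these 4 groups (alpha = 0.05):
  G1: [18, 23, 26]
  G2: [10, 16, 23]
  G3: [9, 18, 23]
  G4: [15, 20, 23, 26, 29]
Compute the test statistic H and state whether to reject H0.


Step 1: Combine all N = 14 observations and assign midranks.
sorted (value, group, rank): (9,G3,1), (10,G2,2), (15,G4,3), (16,G2,4), (18,G1,5.5), (18,G3,5.5), (20,G4,7), (23,G1,9.5), (23,G2,9.5), (23,G3,9.5), (23,G4,9.5), (26,G1,12.5), (26,G4,12.5), (29,G4,14)
Step 2: Sum ranks within each group.
R_1 = 27.5 (n_1 = 3)
R_2 = 15.5 (n_2 = 3)
R_3 = 16 (n_3 = 3)
R_4 = 46 (n_4 = 5)
Step 3: H = 12/(N(N+1)) * sum(R_i^2/n_i) - 3(N+1)
     = 12/(14*15) * (27.5^2/3 + 15.5^2/3 + 16^2/3 + 46^2/5) - 3*15
     = 0.057143 * 840.7 - 45
     = 3.040000.
Step 4: Ties present; correction factor C = 1 - 72/(14^3 - 14) = 0.973626. Corrected H = 3.040000 / 0.973626 = 3.122348.
Step 5: Under H0, H ~ chi^2(3); p-value = 0.373144.
Step 6: alpha = 0.05. fail to reject H0.

H = 3.1223, df = 3, p = 0.373144, fail to reject H0.


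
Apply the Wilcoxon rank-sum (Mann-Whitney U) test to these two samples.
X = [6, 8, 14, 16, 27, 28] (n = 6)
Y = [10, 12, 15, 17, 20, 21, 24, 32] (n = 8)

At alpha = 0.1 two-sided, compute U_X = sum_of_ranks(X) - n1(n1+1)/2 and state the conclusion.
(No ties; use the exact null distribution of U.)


Step 1: Combine and sort all 14 observations; assign midranks.
sorted (value, group): (6,X), (8,X), (10,Y), (12,Y), (14,X), (15,Y), (16,X), (17,Y), (20,Y), (21,Y), (24,Y), (27,X), (28,X), (32,Y)
ranks: 6->1, 8->2, 10->3, 12->4, 14->5, 15->6, 16->7, 17->8, 20->9, 21->10, 24->11, 27->12, 28->13, 32->14
Step 2: Rank sum for X: R1 = 1 + 2 + 5 + 7 + 12 + 13 = 40.
Step 3: U_X = R1 - n1(n1+1)/2 = 40 - 6*7/2 = 40 - 21 = 19.
       U_Y = n1*n2 - U_X = 48 - 19 = 29.
Step 4: No ties, so the exact null distribution of U (based on enumerating the C(14,6) = 3003 equally likely rank assignments) gives the two-sided p-value.
Step 5: p-value = 0.572761; compare to alpha = 0.1. fail to reject H0.

U_X = 19, p = 0.572761, fail to reject H0 at alpha = 0.1.


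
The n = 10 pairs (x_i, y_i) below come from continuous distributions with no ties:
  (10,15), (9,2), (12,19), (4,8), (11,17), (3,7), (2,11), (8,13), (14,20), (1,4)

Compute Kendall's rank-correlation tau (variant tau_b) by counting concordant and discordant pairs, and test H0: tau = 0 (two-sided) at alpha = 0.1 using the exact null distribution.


Step 1: Enumerate the 45 unordered pairs (i,j) with i<j and classify each by sign(x_j-x_i) * sign(y_j-y_i).
  (1,2):dx=-1,dy=-13->C; (1,3):dx=+2,dy=+4->C; (1,4):dx=-6,dy=-7->C; (1,5):dx=+1,dy=+2->C
  (1,6):dx=-7,dy=-8->C; (1,7):dx=-8,dy=-4->C; (1,8):dx=-2,dy=-2->C; (1,9):dx=+4,dy=+5->C
  (1,10):dx=-9,dy=-11->C; (2,3):dx=+3,dy=+17->C; (2,4):dx=-5,dy=+6->D; (2,5):dx=+2,dy=+15->C
  (2,6):dx=-6,dy=+5->D; (2,7):dx=-7,dy=+9->D; (2,8):dx=-1,dy=+11->D; (2,9):dx=+5,dy=+18->C
  (2,10):dx=-8,dy=+2->D; (3,4):dx=-8,dy=-11->C; (3,5):dx=-1,dy=-2->C; (3,6):dx=-9,dy=-12->C
  (3,7):dx=-10,dy=-8->C; (3,8):dx=-4,dy=-6->C; (3,9):dx=+2,dy=+1->C; (3,10):dx=-11,dy=-15->C
  (4,5):dx=+7,dy=+9->C; (4,6):dx=-1,dy=-1->C; (4,7):dx=-2,dy=+3->D; (4,8):dx=+4,dy=+5->C
  (4,9):dx=+10,dy=+12->C; (4,10):dx=-3,dy=-4->C; (5,6):dx=-8,dy=-10->C; (5,7):dx=-9,dy=-6->C
  (5,8):dx=-3,dy=-4->C; (5,9):dx=+3,dy=+3->C; (5,10):dx=-10,dy=-13->C; (6,7):dx=-1,dy=+4->D
  (6,8):dx=+5,dy=+6->C; (6,9):dx=+11,dy=+13->C; (6,10):dx=-2,dy=-3->C; (7,8):dx=+6,dy=+2->C
  (7,9):dx=+12,dy=+9->C; (7,10):dx=-1,dy=-7->C; (8,9):dx=+6,dy=+7->C; (8,10):dx=-7,dy=-9->C
  (9,10):dx=-13,dy=-16->C
Step 2: C = 38, D = 7, total pairs = 45.
Step 3: tau = (C - D)/(n(n-1)/2) = (38 - 7)/45 = 0.688889.
Step 4: Exact two-sided p-value (enumerate n! = 3628800 permutations of y under H0): p = 0.004687.
Step 5: alpha = 0.1. reject H0.

tau_b = 0.6889 (C=38, D=7), p = 0.004687, reject H0.


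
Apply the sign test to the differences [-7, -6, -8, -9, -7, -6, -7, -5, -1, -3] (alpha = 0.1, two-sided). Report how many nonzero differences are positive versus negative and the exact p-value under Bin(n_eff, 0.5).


Step 1: Discard zero differences. Original n = 10; n_eff = number of nonzero differences = 10.
Nonzero differences (with sign): -7, -6, -8, -9, -7, -6, -7, -5, -1, -3
Step 2: Count signs: positive = 0, negative = 10.
Step 3: Under H0: P(positive) = 0.5, so the number of positives S ~ Bin(10, 0.5).
Step 4: Two-sided exact p-value = sum of Bin(10,0.5) probabilities at or below the observed probability = 0.001953.
Step 5: alpha = 0.1. reject H0.

n_eff = 10, pos = 0, neg = 10, p = 0.001953, reject H0.


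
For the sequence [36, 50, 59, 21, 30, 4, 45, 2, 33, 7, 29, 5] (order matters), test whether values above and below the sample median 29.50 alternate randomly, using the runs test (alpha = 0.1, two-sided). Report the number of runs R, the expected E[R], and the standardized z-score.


Step 1: Compute median = 29.50; label A = above, B = below.
Labels in order: AAABABABABBB  (n_A = 6, n_B = 6)
Step 2: Count runs R = 8.
Step 3: Under H0 (random ordering), E[R] = 2*n_A*n_B/(n_A+n_B) + 1 = 2*6*6/12 + 1 = 7.0000.
        Var[R] = 2*n_A*n_B*(2*n_A*n_B - n_A - n_B) / ((n_A+n_B)^2 * (n_A+n_B-1)) = 4320/1584 = 2.7273.
        SD[R] = 1.6514.
Step 4: Continuity-corrected z = (R - 0.5 - E[R]) / SD[R] = (8 - 0.5 - 7.0000) / 1.6514 = 0.3028.
Step 5: Two-sided p-value via normal approximation = 2*(1 - Phi(|z|)) = 0.762069.
Step 6: alpha = 0.1. fail to reject H0.

R = 8, z = 0.3028, p = 0.762069, fail to reject H0.


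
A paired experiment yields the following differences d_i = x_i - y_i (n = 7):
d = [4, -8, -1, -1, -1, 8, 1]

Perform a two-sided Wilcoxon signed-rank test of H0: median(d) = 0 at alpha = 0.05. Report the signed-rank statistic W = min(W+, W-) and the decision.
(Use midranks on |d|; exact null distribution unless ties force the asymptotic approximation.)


Step 1: Drop any zero differences (none here) and take |d_i|.
|d| = [4, 8, 1, 1, 1, 8, 1]
Step 2: Midrank |d_i| (ties get averaged ranks).
ranks: |4|->5, |8|->6.5, |1|->2.5, |1|->2.5, |1|->2.5, |8|->6.5, |1|->2.5
Step 3: Attach original signs; sum ranks with positive sign and with negative sign.
W+ = 5 + 6.5 + 2.5 = 14
W- = 6.5 + 2.5 + 2.5 + 2.5 = 14
(Check: W+ + W- = 28 should equal n(n+1)/2 = 28.)
Step 4: Test statistic W = min(W+, W-) = 14.
Step 5: Ties in |d|, so use the tie-corrected normal approximation.
        E[W] = n(n+1)/4 = 7*8/4 = 14.
        Tie groups: |d|=1 (t=4), |d|=8 (t=2); sum(t^3 - t) = 66.
        Var[W] = n(n+1)(2n+1)/24 - sum(t^3-t)/48 = 840/24 - 66/48 = 33.625.
        z = (W - E[W]) / sqrt(Var[W]) = (14 - 14) / 5.7987 = 0.0000.
        Two-sided p = 2*Phi(z) = 1.000000.
Step 6: alpha = 0.05. fail to reject H0.

W+ = 14, W- = 14, W = min = 14, p = 1.000000, fail to reject H0.


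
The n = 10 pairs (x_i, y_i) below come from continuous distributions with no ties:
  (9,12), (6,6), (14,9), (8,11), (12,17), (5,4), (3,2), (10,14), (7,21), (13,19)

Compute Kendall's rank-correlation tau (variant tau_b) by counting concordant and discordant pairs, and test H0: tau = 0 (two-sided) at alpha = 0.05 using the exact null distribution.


Step 1: Enumerate the 45 unordered pairs (i,j) with i<j and classify each by sign(x_j-x_i) * sign(y_j-y_i).
  (1,2):dx=-3,dy=-6->C; (1,3):dx=+5,dy=-3->D; (1,4):dx=-1,dy=-1->C; (1,5):dx=+3,dy=+5->C
  (1,6):dx=-4,dy=-8->C; (1,7):dx=-6,dy=-10->C; (1,8):dx=+1,dy=+2->C; (1,9):dx=-2,dy=+9->D
  (1,10):dx=+4,dy=+7->C; (2,3):dx=+8,dy=+3->C; (2,4):dx=+2,dy=+5->C; (2,5):dx=+6,dy=+11->C
  (2,6):dx=-1,dy=-2->C; (2,7):dx=-3,dy=-4->C; (2,8):dx=+4,dy=+8->C; (2,9):dx=+1,dy=+15->C
  (2,10):dx=+7,dy=+13->C; (3,4):dx=-6,dy=+2->D; (3,5):dx=-2,dy=+8->D; (3,6):dx=-9,dy=-5->C
  (3,7):dx=-11,dy=-7->C; (3,8):dx=-4,dy=+5->D; (3,9):dx=-7,dy=+12->D; (3,10):dx=-1,dy=+10->D
  (4,5):dx=+4,dy=+6->C; (4,6):dx=-3,dy=-7->C; (4,7):dx=-5,dy=-9->C; (4,8):dx=+2,dy=+3->C
  (4,9):dx=-1,dy=+10->D; (4,10):dx=+5,dy=+8->C; (5,6):dx=-7,dy=-13->C; (5,7):dx=-9,dy=-15->C
  (5,8):dx=-2,dy=-3->C; (5,9):dx=-5,dy=+4->D; (5,10):dx=+1,dy=+2->C; (6,7):dx=-2,dy=-2->C
  (6,8):dx=+5,dy=+10->C; (6,9):dx=+2,dy=+17->C; (6,10):dx=+8,dy=+15->C; (7,8):dx=+7,dy=+12->C
  (7,9):dx=+4,dy=+19->C; (7,10):dx=+10,dy=+17->C; (8,9):dx=-3,dy=+7->D; (8,10):dx=+3,dy=+5->C
  (9,10):dx=+6,dy=-2->D
Step 2: C = 34, D = 11, total pairs = 45.
Step 3: tau = (C - D)/(n(n-1)/2) = (34 - 11)/45 = 0.511111.
Step 4: Exact two-sided p-value (enumerate n! = 3628800 permutations of y under H0): p = 0.046623.
Step 5: alpha = 0.05. reject H0.

tau_b = 0.5111 (C=34, D=11), p = 0.046623, reject H0.


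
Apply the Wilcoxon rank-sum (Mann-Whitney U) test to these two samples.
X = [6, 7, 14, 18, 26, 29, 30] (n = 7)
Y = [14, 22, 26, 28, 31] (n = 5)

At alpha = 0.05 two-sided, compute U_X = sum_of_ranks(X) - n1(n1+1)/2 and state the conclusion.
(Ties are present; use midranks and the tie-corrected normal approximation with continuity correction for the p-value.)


Step 1: Combine and sort all 12 observations; assign midranks.
sorted (value, group): (6,X), (7,X), (14,X), (14,Y), (18,X), (22,Y), (26,X), (26,Y), (28,Y), (29,X), (30,X), (31,Y)
ranks: 6->1, 7->2, 14->3.5, 14->3.5, 18->5, 22->6, 26->7.5, 26->7.5, 28->9, 29->10, 30->11, 31->12
Step 2: Rank sum for X: R1 = 1 + 2 + 3.5 + 5 + 7.5 + 10 + 11 = 40.
Step 3: U_X = R1 - n1(n1+1)/2 = 40 - 7*8/2 = 40 - 28 = 12.
       U_Y = n1*n2 - U_X = 35 - 12 = 23.
Step 4: Ties are present, so use the tie-corrected normal approximation (with continuity correction) for the p-value.
Step 5: p-value = 0.415157; compare to alpha = 0.05. fail to reject H0.

U_X = 12, p = 0.415157, fail to reject H0 at alpha = 0.05.


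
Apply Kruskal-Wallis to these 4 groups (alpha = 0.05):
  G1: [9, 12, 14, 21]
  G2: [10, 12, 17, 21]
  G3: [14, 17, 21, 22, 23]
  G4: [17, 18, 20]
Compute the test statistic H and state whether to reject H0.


Step 1: Combine all N = 16 observations and assign midranks.
sorted (value, group, rank): (9,G1,1), (10,G2,2), (12,G1,3.5), (12,G2,3.5), (14,G1,5.5), (14,G3,5.5), (17,G2,8), (17,G3,8), (17,G4,8), (18,G4,10), (20,G4,11), (21,G1,13), (21,G2,13), (21,G3,13), (22,G3,15), (23,G3,16)
Step 2: Sum ranks within each group.
R_1 = 23 (n_1 = 4)
R_2 = 26.5 (n_2 = 4)
R_3 = 57.5 (n_3 = 5)
R_4 = 29 (n_4 = 3)
Step 3: H = 12/(N(N+1)) * sum(R_i^2/n_i) - 3(N+1)
     = 12/(16*17) * (23^2/4 + 26.5^2/4 + 57.5^2/5 + 29^2/3) - 3*17
     = 0.044118 * 1249.4 - 51
     = 4.120404.
Step 4: Ties present; correction factor C = 1 - 60/(16^3 - 16) = 0.985294. Corrected H = 4.120404 / 0.985294 = 4.181903.
Step 5: Under H0, H ~ chi^2(3); p-value = 0.242480.
Step 6: alpha = 0.05. fail to reject H0.

H = 4.1819, df = 3, p = 0.242480, fail to reject H0.


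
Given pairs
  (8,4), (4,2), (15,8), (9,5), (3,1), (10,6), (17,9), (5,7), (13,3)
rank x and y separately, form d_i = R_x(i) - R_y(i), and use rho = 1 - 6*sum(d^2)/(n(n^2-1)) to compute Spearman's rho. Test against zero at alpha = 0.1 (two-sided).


Step 1: Rank x and y separately (midranks; no ties here).
rank(x): 8->4, 4->2, 15->8, 9->5, 3->1, 10->6, 17->9, 5->3, 13->7
rank(y): 4->4, 2->2, 8->8, 5->5, 1->1, 6->6, 9->9, 7->7, 3->3
Step 2: d_i = R_x(i) - R_y(i); compute d_i^2.
  (4-4)^2=0, (2-2)^2=0, (8-8)^2=0, (5-5)^2=0, (1-1)^2=0, (6-6)^2=0, (9-9)^2=0, (3-7)^2=16, (7-3)^2=16
sum(d^2) = 32.
Step 3: rho = 1 - 6*32 / (9*(9^2 - 1)) = 1 - 192/720 = 0.733333.
Step 4: Under H0, t = rho * sqrt((n-2)/(1-rho^2)) = 2.8538 ~ t(7).
Step 5: Two-sided p-value from the t-distribution with 7 df = 0.024554.
Step 6: alpha = 0.1. reject H0.

rho = 0.7333, p = 0.024554, reject H0 at alpha = 0.1.


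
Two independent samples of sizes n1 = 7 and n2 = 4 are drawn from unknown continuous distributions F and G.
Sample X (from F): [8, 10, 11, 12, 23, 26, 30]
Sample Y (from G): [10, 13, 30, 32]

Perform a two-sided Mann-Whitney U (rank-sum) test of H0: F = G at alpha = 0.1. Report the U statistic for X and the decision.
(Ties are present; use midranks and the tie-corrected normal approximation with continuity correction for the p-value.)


Step 1: Combine and sort all 11 observations; assign midranks.
sorted (value, group): (8,X), (10,X), (10,Y), (11,X), (12,X), (13,Y), (23,X), (26,X), (30,X), (30,Y), (32,Y)
ranks: 8->1, 10->2.5, 10->2.5, 11->4, 12->5, 13->6, 23->7, 26->8, 30->9.5, 30->9.5, 32->11
Step 2: Rank sum for X: R1 = 1 + 2.5 + 4 + 5 + 7 + 8 + 9.5 = 37.
Step 3: U_X = R1 - n1(n1+1)/2 = 37 - 7*8/2 = 37 - 28 = 9.
       U_Y = n1*n2 - U_X = 28 - 9 = 19.
Step 4: Ties are present, so use the tie-corrected normal approximation (with continuity correction) for the p-value.
Step 5: p-value = 0.392932; compare to alpha = 0.1. fail to reject H0.

U_X = 9, p = 0.392932, fail to reject H0 at alpha = 0.1.


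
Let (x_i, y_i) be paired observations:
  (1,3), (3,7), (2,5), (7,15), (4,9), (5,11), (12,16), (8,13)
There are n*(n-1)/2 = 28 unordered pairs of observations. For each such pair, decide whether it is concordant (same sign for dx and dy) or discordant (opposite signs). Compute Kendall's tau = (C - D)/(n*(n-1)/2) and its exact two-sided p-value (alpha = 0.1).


Step 1: Enumerate the 28 unordered pairs (i,j) with i<j and classify each by sign(x_j-x_i) * sign(y_j-y_i).
  (1,2):dx=+2,dy=+4->C; (1,3):dx=+1,dy=+2->C; (1,4):dx=+6,dy=+12->C; (1,5):dx=+3,dy=+6->C
  (1,6):dx=+4,dy=+8->C; (1,7):dx=+11,dy=+13->C; (1,8):dx=+7,dy=+10->C; (2,3):dx=-1,dy=-2->C
  (2,4):dx=+4,dy=+8->C; (2,5):dx=+1,dy=+2->C; (2,6):dx=+2,dy=+4->C; (2,7):dx=+9,dy=+9->C
  (2,8):dx=+5,dy=+6->C; (3,4):dx=+5,dy=+10->C; (3,5):dx=+2,dy=+4->C; (3,6):dx=+3,dy=+6->C
  (3,7):dx=+10,dy=+11->C; (3,8):dx=+6,dy=+8->C; (4,5):dx=-3,dy=-6->C; (4,6):dx=-2,dy=-4->C
  (4,7):dx=+5,dy=+1->C; (4,8):dx=+1,dy=-2->D; (5,6):dx=+1,dy=+2->C; (5,7):dx=+8,dy=+7->C
  (5,8):dx=+4,dy=+4->C; (6,7):dx=+7,dy=+5->C; (6,8):dx=+3,dy=+2->C; (7,8):dx=-4,dy=-3->C
Step 2: C = 27, D = 1, total pairs = 28.
Step 3: tau = (C - D)/(n(n-1)/2) = (27 - 1)/28 = 0.928571.
Step 4: Exact two-sided p-value (enumerate n! = 40320 permutations of y under H0): p = 0.000397.
Step 5: alpha = 0.1. reject H0.

tau_b = 0.9286 (C=27, D=1), p = 0.000397, reject H0.
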